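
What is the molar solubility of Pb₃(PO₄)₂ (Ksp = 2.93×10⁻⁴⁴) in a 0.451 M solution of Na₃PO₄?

1.75×10⁻¹⁵ M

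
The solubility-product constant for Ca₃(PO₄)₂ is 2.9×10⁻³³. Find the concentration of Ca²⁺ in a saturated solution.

Ca₃(PO₄)₂(s) ⇌ 3 Ca²⁺(aq) + 2 PO₄³⁻(aq)
For each mole of Ca₃(PO₄)₂ that dissolves per liter, [Ca²⁺] = 3s and [PO₄³⁻] = 2s; let s denote this solubility.
Ksp = [Ca²⁺]^3[PO₄³⁻]^2 = (3s)^3 · (2s)^2 = 108s^5 = 2.9×10⁻³³
s = 1.2×10⁻⁷ mol/L
[Ca²⁺] = 3s = 3.7×10⁻⁷ mol/L

3.7×10⁻⁷ M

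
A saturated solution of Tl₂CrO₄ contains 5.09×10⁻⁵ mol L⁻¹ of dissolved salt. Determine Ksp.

Tl₂CrO₄(s) ⇌ 2 Tl⁺(aq) + CrO₄²⁻(aq)
With molar solubility s: [Tl⁺] = 2s, [CrO₄²⁻] = s.
Ksp = [Tl⁺]^2[CrO₄²⁻] = (2s)^2 · s = 4s^3
Ksp = 4 × (5.09×10⁻⁵)^3 = 5.27×10⁻¹³

Ksp = 5.27×10⁻¹³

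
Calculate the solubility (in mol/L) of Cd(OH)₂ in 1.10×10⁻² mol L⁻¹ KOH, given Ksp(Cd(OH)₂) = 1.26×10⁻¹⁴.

1.04×10⁻¹⁰ M

Cd(OH)₂(s) ⇌ Cd²⁺(aq) + 2 OH⁻(aq)
OH⁻ is already present at 1.10×10⁻² mol L⁻¹. If s mol/L of Cd(OH)₂ dissolves, [Cd²⁺] = s while [OH⁻] ≈ 1.10×10⁻² mol L⁻¹.
Ksp = [Cd²⁺][OH⁻]^2 = s(1.10×10⁻²)^2
s = 1.26×10⁻¹⁴ / (1.10×10⁻²)^2 = 1.04×10⁻¹⁰
s = 1.04×10⁻¹⁰ mol L⁻¹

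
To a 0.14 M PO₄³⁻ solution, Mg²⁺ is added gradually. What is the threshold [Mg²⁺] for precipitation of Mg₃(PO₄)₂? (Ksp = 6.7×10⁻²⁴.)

7.0×10⁻⁸ M

A salt starts to precipitate once the ion product Q reaches its Ksp.
Mg₃(PO₄)₂(s) ⇌ 3 Mg²⁺(aq) + 2 PO₄³⁻(aq)
Ksp = [Mg²⁺]^3[PO₄³⁻]^2 = [Mg²⁺]^3(0.14)^2
[Mg²⁺]^3 = 6.7×10⁻²⁴ / (0.14)^2 = 3.4×10⁻²²
[Mg²⁺] = 7.0×10⁻⁸ M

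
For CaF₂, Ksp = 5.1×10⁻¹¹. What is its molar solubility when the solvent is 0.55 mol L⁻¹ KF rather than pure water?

1.7×10⁻¹⁰ M

CaF₂(s) ⇌ Ca²⁺(aq) + 2 F⁻(aq)
Let s be the solubility of CaF₂ here. The common ion gives [F⁻] ≈ 0.55 mol L⁻¹, and [Ca²⁺] = s.
Ksp = [Ca²⁺][F⁻]^2 = s(0.55)^2
s = 5.1×10⁻¹¹ / (0.55)^2 = 1.7×10⁻¹⁰
s = 1.7×10⁻¹⁰ mol L⁻¹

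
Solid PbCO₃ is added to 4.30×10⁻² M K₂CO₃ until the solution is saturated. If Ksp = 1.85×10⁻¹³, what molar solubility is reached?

4.30×10⁻¹² M

PbCO₃(s) ⇌ Pb²⁺(aq) + CO₃²⁻(aq)
With CO₃²⁻ already at 4.30×10⁻² M and s small, take [CO₃²⁻] ≈ 4.30×10⁻² M and [Pb²⁺] = s.
Ksp = [Pb²⁺][CO₃²⁻] = s(4.30×10⁻²)
s = 1.85×10⁻¹³ / (4.30×10⁻²) = 4.30×10⁻¹²
s = 4.30×10⁻¹² M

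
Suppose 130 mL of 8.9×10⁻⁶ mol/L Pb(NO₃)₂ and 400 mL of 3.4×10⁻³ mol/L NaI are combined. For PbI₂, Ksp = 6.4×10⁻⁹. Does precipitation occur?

No

The combined volume is 530 mL.
[Pb²⁺] = (8.9×10⁻⁶)(130)/530 = 2.2×10⁻⁶ mol/L
[I⁻] = (3.4×10⁻³)(400)/530 = 2.6×10⁻³ mol/L
Q = [Pb²⁺][I⁻]^2 = 1.4×10⁻¹¹
Q < Ksp (1.4×10⁻¹¹ vs 6.4×10⁻⁹); the solution remains unsaturated and no precipitate forms.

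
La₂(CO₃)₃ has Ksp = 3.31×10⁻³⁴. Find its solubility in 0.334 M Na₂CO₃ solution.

4.71×10⁻¹⁷ M

La₂(CO₃)₃(s) ⇌ 2 La³⁺(aq) + 3 CO₃²⁻(aq)
The solution already contains CO₃²⁻ at 0.334 M. Let s be the molar solubility of La₂(CO₃)₃.
[CO₃²⁻] ≈ 0.334 M (common ion dominates); [La³⁺] = 2s.
Ksp = [La³⁺]^2[CO₃²⁻]^3 = (2s)^2(0.334)^3
(2s)^2 = 3.31×10⁻³⁴ / (0.334)^3 = 8.88×10⁻³³
s = 4.71×10⁻¹⁷ M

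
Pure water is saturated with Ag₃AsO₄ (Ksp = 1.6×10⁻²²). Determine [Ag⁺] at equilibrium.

4.7×10⁻⁶ M

Ag₃AsO₄(s) ⇌ 3 Ag⁺(aq) + AsO₄³⁻(aq)
With molar solubility s: [Ag⁺] = 3s, [AsO₄³⁻] = s.
Ksp = [Ag⁺]^3[AsO₄³⁻] = (3s)^3 · s = 27s^4 = 1.6×10⁻²²
s = 1.6×10⁻⁶ M
[Ag⁺] = 3s = 4.7×10⁻⁶ M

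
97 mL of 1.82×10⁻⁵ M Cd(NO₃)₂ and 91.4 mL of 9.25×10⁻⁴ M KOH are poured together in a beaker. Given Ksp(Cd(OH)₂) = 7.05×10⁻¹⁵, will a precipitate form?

Yes

The combined volume is 188.4 mL.
[Cd²⁺] = (1.82×10⁻⁵)(97)/188.4 = 9.37×10⁻⁶ M
[OH⁻] = (9.25×10⁻⁴)(91.4)/188.4 = 4.49×10⁻⁴ M
Q = [Cd²⁺][OH⁻]^2 = 1.89×10⁻¹²
Q = 1.89×10⁻¹² > Ksp = 7.05×10⁻¹⁵, so the solution is supersaturated and Cd(OH)₂ precipitates.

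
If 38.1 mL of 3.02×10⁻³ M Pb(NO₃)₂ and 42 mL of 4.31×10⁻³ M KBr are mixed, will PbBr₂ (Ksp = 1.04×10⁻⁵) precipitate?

Total volume after mixing = 38.1 + 42 = 80.1 mL.
[Pb²⁺] = (3.02×10⁻³)(38.1)/80.1 = 1.44×10⁻³ M
[Br⁻] = (4.31×10⁻³)(42)/80.1 = 2.26×10⁻³ M
Q = [Pb²⁺][Br⁻]^2 = 7.34×10⁻⁹
Q = 7.34×10⁻⁹ < Ksp = 1.04×10⁻⁵, so the solution is unsaturated and no precipitate forms.

No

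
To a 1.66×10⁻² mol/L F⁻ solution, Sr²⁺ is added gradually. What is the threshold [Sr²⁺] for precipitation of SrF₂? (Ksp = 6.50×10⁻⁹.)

2.36×10⁻⁵ M

Precipitation begins when Q = Ksp.
SrF₂(s) ⇌ Sr²⁺(aq) + 2 F⁻(aq)
Ksp = [Sr²⁺][F⁻]^2 = [Sr²⁺](1.66×10⁻²)^2
[Sr²⁺] = 6.50×10⁻⁹ / (1.66×10⁻²)^2 = 2.36×10⁻⁵
[Sr²⁺] = 2.36×10⁻⁵ mol/L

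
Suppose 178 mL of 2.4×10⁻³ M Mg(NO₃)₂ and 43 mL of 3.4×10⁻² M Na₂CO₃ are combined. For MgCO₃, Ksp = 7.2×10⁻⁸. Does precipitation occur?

Yes

After mixing, V = 178 mL + 43 mL = 221 mL.
[Mg²⁺] = (2.4×10⁻³)(178)/221 = 1.9×10⁻³ M
[CO₃²⁻] = (3.4×10⁻²)(43)/221 = 6.6×10⁻³ M
Q = [Mg²⁺][CO₃²⁻] = 1.3×10⁻⁵
Since Q (1.3×10⁻⁵) exceeds Ksp (7.2×10⁻⁸), MgCO₃ will precipitate.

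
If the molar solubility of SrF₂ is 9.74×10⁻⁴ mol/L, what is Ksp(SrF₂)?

Ksp = 3.70×10⁻⁹

SrF₂(s) ⇌ Sr²⁺(aq) + 2 F⁻(aq)
If s mol/L of SrF₂ dissolves, [Sr²⁺] = s and [F⁻] = 2s.
Ksp = [Sr²⁺][F⁻]^2 = s · (2s)^2 = 4s^3
Ksp = 4 × (9.74×10⁻⁴)^3 = 3.70×10⁻⁹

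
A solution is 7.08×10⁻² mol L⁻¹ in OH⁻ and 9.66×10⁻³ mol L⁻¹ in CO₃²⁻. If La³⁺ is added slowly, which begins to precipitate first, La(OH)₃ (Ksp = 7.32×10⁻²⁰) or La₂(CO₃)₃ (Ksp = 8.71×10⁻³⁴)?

La(OH)₃

Precipitation of each salt begins when its ion product equals Ksp.
For La(OH)₃: [La³⁺] = (Ksp/[OH⁻]^3) = 2.06×10⁻¹⁶ mol L⁻¹
For La₂(CO₃)₃: [La³⁺] = (Ksp/[CO₃²⁻]^3)^(1/2) = 3.11×10⁻¹⁴ mol L⁻¹
Since La(OH)₃ needs less La³⁺ to reach saturation, it precipitates first.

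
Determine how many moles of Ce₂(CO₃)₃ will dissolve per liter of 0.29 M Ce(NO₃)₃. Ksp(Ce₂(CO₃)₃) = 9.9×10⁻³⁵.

Ce₂(CO₃)₃(s) ⇌ 2 Ce³⁺(aq) + 3 CO₃²⁻(aq)
The solution already contains Ce³⁺ at 0.29 M. Let s be the molar solubility of Ce₂(CO₃)₃.
[Ce³⁺] ≈ 0.29 M (common ion dominates); [CO₃²⁻] = 3s.
Ksp = [Ce³⁺]^2[CO₃²⁻]^3 = (0.29)^2(3s)^3
(3s)^3 = 9.9×10⁻³⁵ / (0.29)^2 = 1.2×10⁻³³
s = 3.5×10⁻¹² M

3.5×10⁻¹² M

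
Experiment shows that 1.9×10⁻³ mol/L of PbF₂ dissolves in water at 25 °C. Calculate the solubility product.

PbF₂(s) ⇌ Pb²⁺(aq) + 2 F⁻(aq)
Let s be the molar solubility. Then [Pb²⁺] = s and [F⁻] = 2s.
Ksp = [Pb²⁺][F⁻]^2 = s · (2s)^2 = 4s^3
Ksp = 4 × (1.9×10⁻³)^3 = 2.7×10⁻⁸

Ksp = 2.7×10⁻⁸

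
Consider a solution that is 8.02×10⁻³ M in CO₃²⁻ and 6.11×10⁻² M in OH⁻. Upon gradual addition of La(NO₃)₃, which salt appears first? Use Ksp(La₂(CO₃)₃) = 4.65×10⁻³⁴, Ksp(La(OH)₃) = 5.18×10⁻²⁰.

La(OH)₃

A salt starts to precipitate once the ion product Q reaches its Ksp.
For La₂(CO₃)₃: [La³⁺] = (Ksp/[CO₃²⁻]^3)^(1/2) = 3.00×10⁻¹⁴ M
For La(OH)₃: [La³⁺] = (Ksp/[OH⁻]^3) = 2.27×10⁻¹⁶ M
Since La(OH)₃ needs less La³⁺ to reach saturation, it precipitates first.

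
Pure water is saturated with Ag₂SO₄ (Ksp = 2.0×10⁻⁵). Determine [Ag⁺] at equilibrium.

3.4×10⁻² M

Ag₂SO₄(s) ⇌ 2 Ag⁺(aq) + SO₄²⁻(aq)
Call the molar solubility s, so that [Ag⁺] = 2s and [SO₄²⁻] = s.
Ksp = [Ag⁺]^2[SO₄²⁻] = (2s)^2 · s = 4s^3 = 2.0×10⁻⁵
s = 1.7×10⁻² M
[Ag⁺] = 2s = 3.4×10⁻² M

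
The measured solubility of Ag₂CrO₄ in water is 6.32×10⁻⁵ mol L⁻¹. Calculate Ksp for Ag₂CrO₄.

Ag₂CrO₄(s) ⇌ 2 Ag⁺(aq) + CrO₄²⁻(aq)
If s mol/L of Ag₂CrO₄ dissolves, [Ag⁺] = 2s and [CrO₄²⁻] = s.
Ksp = [Ag⁺]^2[CrO₄²⁻] = (2s)^2 · s = 4s^3
Ksp = 4 × (6.32×10⁻⁵)^3 = 1.01×10⁻¹²

Ksp = 1.01×10⁻¹²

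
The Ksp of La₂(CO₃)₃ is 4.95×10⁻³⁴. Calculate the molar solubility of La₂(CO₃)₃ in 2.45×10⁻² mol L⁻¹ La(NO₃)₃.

3.13×10⁻¹¹ M

La₂(CO₃)₃(s) ⇌ 2 La³⁺(aq) + 3 CO₃²⁻(aq)
La³⁺ is already present at 2.45×10⁻² mol L⁻¹. If s mol/L of La₂(CO₃)₃ dissolves, [CO₃²⁻] = 3s while [La³⁺] ≈ 2.45×10⁻² mol L⁻¹.
Ksp = [La³⁺]^2[CO₃²⁻]^3 = (2.45×10⁻²)^2(3s)^3
(3s)^3 = 4.95×10⁻³⁴ / (2.45×10⁻²)^2 = 8.25×10⁻³¹
s = 3.13×10⁻¹¹ mol L⁻¹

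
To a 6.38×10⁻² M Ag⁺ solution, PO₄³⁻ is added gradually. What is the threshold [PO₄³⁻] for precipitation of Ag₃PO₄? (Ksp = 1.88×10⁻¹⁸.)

Precipitation begins when Q = Ksp.
Ag₃PO₄(s) ⇌ 3 Ag⁺(aq) + PO₄³⁻(aq)
Ksp = [Ag⁺]^3[PO₄³⁻] = [PO₄³⁻](6.38×10⁻²)^3
[PO₄³⁻] = 1.88×10⁻¹⁸ / (6.38×10⁻²)^3 = 7.24×10⁻¹⁵
[PO₄³⁻] = 7.24×10⁻¹⁵ M

7.24×10⁻¹⁵ M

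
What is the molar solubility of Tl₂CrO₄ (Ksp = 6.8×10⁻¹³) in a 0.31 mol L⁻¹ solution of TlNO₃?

Tl₂CrO₄(s) ⇌ 2 Tl⁺(aq) + CrO₄²⁻(aq)
Let s be the solubility of Tl₂CrO₄ here. The common ion gives [Tl⁺] ≈ 0.31 mol L⁻¹, and [CrO₄²⁻] = s.
Ksp = [Tl⁺]^2[CrO₄²⁻] = (0.31)^2s
s = 6.8×10⁻¹³ / (0.31)^2 = 7.1×10⁻¹²
s = 7.1×10⁻¹² mol L⁻¹

7.1×10⁻¹² M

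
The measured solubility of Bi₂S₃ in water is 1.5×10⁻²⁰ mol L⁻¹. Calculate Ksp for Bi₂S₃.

Bi₂S₃(s) ⇌ 2 Bi³⁺(aq) + 3 S²⁻(aq)
For each mole of Bi₂S₃ that dissolves per liter, [Bi³⁺] = 2s and [S²⁻] = 3s; let s denote this solubility.
Ksp = [Bi³⁺]^2[S²⁻]^3 = (2s)^2 · (3s)^3 = 108s^5
Ksp = 108 × (1.5×10⁻²⁰)^5 = 8.2×10⁻⁹⁸

Ksp = 8.2×10⁻⁹⁸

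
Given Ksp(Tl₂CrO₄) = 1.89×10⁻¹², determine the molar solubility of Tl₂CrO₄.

Tl₂CrO₄(s) ⇌ 2 Tl⁺(aq) + CrO₄²⁻(aq)
Let s be the molar solubility. Then [Tl⁺] = 2s and [CrO₄²⁻] = s.
Ksp = [Tl⁺]^2[CrO₄²⁻] = (2s)^2 · s = 4s^3
4s^3 = 1.89×10⁻¹²  ⇒  s^3 = 4.73×10⁻¹³
s = 7.79×10⁻⁵ M

7.79×10⁻⁵ M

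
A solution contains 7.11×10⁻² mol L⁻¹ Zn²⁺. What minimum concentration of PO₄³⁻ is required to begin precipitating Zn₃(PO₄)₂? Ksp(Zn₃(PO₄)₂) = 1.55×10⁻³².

6.57×10⁻¹⁵ M

The threshold for precipitation is Q = Ksp.
Zn₃(PO₄)₂(s) ⇌ 3 Zn²⁺(aq) + 2 PO₄³⁻(aq)
Ksp = [Zn²⁺]^3[PO₄³⁻]^2 = [PO₄³⁻]^2(7.11×10⁻²)^3
[PO₄³⁻]^2 = 1.55×10⁻³² / (7.11×10⁻²)^3 = 4.31×10⁻²⁹
[PO₄³⁻] = 6.57×10⁻¹⁵ mol L⁻¹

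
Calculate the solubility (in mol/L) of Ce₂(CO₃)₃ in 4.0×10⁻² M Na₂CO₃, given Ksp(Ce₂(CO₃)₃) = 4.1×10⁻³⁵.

Ce₂(CO₃)₃(s) ⇌ 2 Ce³⁺(aq) + 3 CO₃²⁻(aq)
With CO₃²⁻ already at 4.0×10⁻² M and s small, take [CO₃²⁻] ≈ 4.0×10⁻² M and [Ce³⁺] = 2s.
Ksp = [Ce³⁺]^2[CO₃²⁻]^3 = (2s)^2(4.0×10⁻²)^3
(2s)^2 = 4.1×10⁻³⁵ / (4.0×10⁻²)^3 = 6.4×10⁻³¹
s = 4.0×10⁻¹⁶ M

4.0×10⁻¹⁶ M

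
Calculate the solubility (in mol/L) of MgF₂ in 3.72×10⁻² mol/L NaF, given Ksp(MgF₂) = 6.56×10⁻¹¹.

MgF₂(s) ⇌ Mg²⁺(aq) + 2 F⁻(aq)
With F⁻ already at 3.72×10⁻² mol/L and s small, take [F⁻] ≈ 3.72×10⁻² mol/L and [Mg²⁺] = s.
Ksp = [Mg²⁺][F⁻]^2 = s(3.72×10⁻²)^2
s = 6.56×10⁻¹¹ / (3.72×10⁻²)^2 = 4.74×10⁻⁸
s = 4.74×10⁻⁸ mol/L

4.74×10⁻⁸ M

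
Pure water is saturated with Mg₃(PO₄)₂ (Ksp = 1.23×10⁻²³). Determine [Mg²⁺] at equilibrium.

3.08×10⁻⁵ M

Mg₃(PO₄)₂(s) ⇌ 3 Mg²⁺(aq) + 2 PO₄³⁻(aq)
For each mole of Mg₃(PO₄)₂ that dissolves per liter, [Mg²⁺] = 3s and [PO₄³⁻] = 2s; let s denote this solubility.
Ksp = [Mg²⁺]^3[PO₄³⁻]^2 = (3s)^3 · (2s)^2 = 108s^5 = 1.23×10⁻²³
s = 1.03×10⁻⁵ M
[Mg²⁺] = 3s = 3.08×10⁻⁵ M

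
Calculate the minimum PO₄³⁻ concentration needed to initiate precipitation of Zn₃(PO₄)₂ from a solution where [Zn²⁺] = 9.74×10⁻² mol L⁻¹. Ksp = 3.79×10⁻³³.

2.03×10⁻¹⁵ M

A salt starts to precipitate once the ion product Q reaches its Ksp.
Zn₃(PO₄)₂(s) ⇌ 3 Zn²⁺(aq) + 2 PO₄³⁻(aq)
Ksp = [Zn²⁺]^3[PO₄³⁻]^2 = [PO₄³⁻]^2(9.74×10⁻²)^3
[PO₄³⁻]^2 = 3.79×10⁻³³ / (9.74×10⁻²)^3 = 4.10×10⁻³⁰
[PO₄³⁻] = 2.03×10⁻¹⁵ mol L⁻¹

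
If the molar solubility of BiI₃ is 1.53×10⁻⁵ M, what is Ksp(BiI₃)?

BiI₃(s) ⇌ Bi³⁺(aq) + 3 I⁻(aq)
If s mol/L of BiI₃ dissolves, [Bi³⁺] = s and [I⁻] = 3s.
Ksp = [Bi³⁺][I⁻]^3 = s · (3s)^3 = 27s^4
Ksp = 27 × (1.53×10⁻⁵)^4 = 1.48×10⁻¹⁸

Ksp = 1.48×10⁻¹⁸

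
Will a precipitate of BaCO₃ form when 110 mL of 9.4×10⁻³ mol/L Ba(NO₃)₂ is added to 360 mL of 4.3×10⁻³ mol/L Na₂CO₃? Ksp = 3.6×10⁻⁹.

Yes

After mixing, V = 110 mL + 360 mL = 470 mL.
[Ba²⁺] = (9.4×10⁻³)(110)/470 = 2.2×10⁻³ mol/L
[CO₃²⁻] = (4.3×10⁻³)(360)/470 = 3.3×10⁻³ mol/L
Q = [Ba²⁺][CO₃²⁻] = 7.2×10⁻⁶
Since Q (7.2×10⁻⁶) exceeds Ksp (3.6×10⁻⁹), BaCO₃ will precipitate.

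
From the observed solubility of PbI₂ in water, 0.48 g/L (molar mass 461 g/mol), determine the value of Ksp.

Ksp = 4.5×10⁻⁹

Convert to molarity: s = 0.48 / 461 = 1.041×10⁻³ mol/L
PbI₂(s) ⇌ Pb²⁺(aq) + 2 I⁻(aq)
Let s be the molar solubility. Then [Pb²⁺] = s and [I⁻] = 2s.
Ksp = [Pb²⁺][I⁻]^2 = s · (2s)^2 = 4s^3
Ksp = 4 × (1.041×10⁻³)^3 = 4.5×10⁻⁹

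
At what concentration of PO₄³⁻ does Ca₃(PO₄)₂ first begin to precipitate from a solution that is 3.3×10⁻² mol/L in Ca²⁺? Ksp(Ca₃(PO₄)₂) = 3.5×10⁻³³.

9.9×10⁻¹⁵ M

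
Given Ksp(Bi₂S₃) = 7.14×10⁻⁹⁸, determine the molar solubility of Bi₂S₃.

Bi₂S₃(s) ⇌ 2 Bi³⁺(aq) + 3 S²⁻(aq)
Let s be the molar solubility. Then [Bi³⁺] = 2s and [S²⁻] = 3s.
Ksp = [Bi³⁺]^2[S²⁻]^3 = (2s)^2 · (3s)^3 = 108s^5
108s^5 = 7.14×10⁻⁹⁸  ⇒  s^5 = 6.61×10⁻¹⁰⁰
s = (6.61×10⁻¹⁰⁰)^(1/5) = 1.46×10⁻²⁰ M

1.46×10⁻²⁰ M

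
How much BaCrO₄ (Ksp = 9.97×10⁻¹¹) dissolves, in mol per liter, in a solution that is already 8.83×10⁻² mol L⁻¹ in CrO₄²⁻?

1.13×10⁻⁹ M

BaCrO₄(s) ⇌ Ba²⁺(aq) + CrO₄²⁻(aq)
With CrO₄²⁻ already at 8.83×10⁻² mol L⁻¹ and s small, take [CrO₄²⁻] ≈ 8.83×10⁻² mol L⁻¹ and [Ba²⁺] = s.
Ksp = [Ba²⁺][CrO₄²⁻] = s(8.83×10⁻²)
s = 9.97×10⁻¹¹ / (8.83×10⁻²) = 1.13×10⁻⁹
s = 1.13×10⁻⁹ mol L⁻¹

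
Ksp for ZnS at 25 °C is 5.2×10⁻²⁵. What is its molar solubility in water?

7.2×10⁻¹³ M

ZnS(s) ⇌ Zn²⁺(aq) + S²⁻(aq)
If s mol/L of ZnS dissolves, [Zn²⁺] = s and [S²⁻] = s.
Ksp = [Zn²⁺][S²⁻] = s · s = s^2
s^2 = 5.2×10⁻²⁵
Taking the 2nd root, s = 7.2×10⁻¹³ mol L⁻¹.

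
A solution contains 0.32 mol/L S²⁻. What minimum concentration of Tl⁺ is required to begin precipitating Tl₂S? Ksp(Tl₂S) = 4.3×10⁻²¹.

Each salt precipitates once Q = Ksp for that salt.
Tl₂S(s) ⇌ 2 Tl⁺(aq) + S²⁻(aq)
Ksp = [Tl⁺]^2[S²⁻] = [Tl⁺]^2(0.32)
[Tl⁺]^2 = 4.3×10⁻²¹ / (0.32) = 1.3×10⁻²⁰
[Tl⁺] = 1.2×10⁻¹⁰ mol/L

1.2×10⁻¹⁰ M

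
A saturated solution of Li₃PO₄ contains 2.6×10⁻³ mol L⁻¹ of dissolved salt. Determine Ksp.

Li₃PO₄(s) ⇌ 3 Li⁺(aq) + PO₄³⁻(aq)
For each mole of Li₃PO₄ that dissolves per liter, [Li⁺] = 3s and [PO₄³⁻] = s; let s denote this solubility.
Ksp = [Li⁺]^3[PO₄³⁻] = (3s)^3 · s = 27s^4
Ksp = 27 × (2.6×10⁻³)^4 = 1.2×10⁻⁹

Ksp = 1.2×10⁻⁹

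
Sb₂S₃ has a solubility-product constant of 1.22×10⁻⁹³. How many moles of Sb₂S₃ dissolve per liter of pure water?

1.02×10⁻¹⁹ M

Sb₂S₃(s) ⇌ 2 Sb³⁺(aq) + 3 S²⁻(aq)
Call the molar solubility s, so that [Sb³⁺] = 2s and [S²⁻] = 3s.
Ksp = [Sb³⁺]^2[S²⁻]^3 = (2s)^2 · (3s)^3 = 108s^5
108s^5 = 1.22×10⁻⁹³  ⇒  s^5 = 1.13×10⁻⁹⁵
s = (1.13×10⁻⁹⁵)^(1/5) = 1.02×10⁻¹⁹ M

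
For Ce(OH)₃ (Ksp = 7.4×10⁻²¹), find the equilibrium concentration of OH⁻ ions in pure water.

Ce(OH)₃(s) ⇌ Ce³⁺(aq) + 3 OH⁻(aq)
Let s be the molar solubility. Then [Ce³⁺] = s and [OH⁻] = 3s.
Ksp = [Ce³⁺][OH⁻]^3 = s · (3s)^3 = 27s^4 = 7.4×10⁻²¹
s = 4.1×10⁻⁶ M
[OH⁻] = 3s = 1.2×10⁻⁵ M

1.2×10⁻⁵ M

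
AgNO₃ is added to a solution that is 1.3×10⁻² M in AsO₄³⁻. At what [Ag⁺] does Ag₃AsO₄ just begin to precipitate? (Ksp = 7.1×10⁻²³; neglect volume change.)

1.8×10⁻⁷ M

Each salt precipitates once Q = Ksp for that salt.
Ag₃AsO₄(s) ⇌ 3 Ag⁺(aq) + AsO₄³⁻(aq)
Ksp = [Ag⁺]^3[AsO₄³⁻] = [Ag⁺]^3(1.3×10⁻²)
[Ag⁺]^3 = 7.1×10⁻²³ / (1.3×10⁻²) = 5.5×10⁻²¹
[Ag⁺] = 1.8×10⁻⁷ M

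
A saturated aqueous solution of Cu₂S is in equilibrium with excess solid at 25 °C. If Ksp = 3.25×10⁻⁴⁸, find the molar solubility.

9.33×10⁻¹⁷ M

Cu₂S(s) ⇌ 2 Cu⁺(aq) + S²⁻(aq)
For each mole of Cu₂S that dissolves per liter, [Cu⁺] = 2s and [S²⁻] = s; let s denote this solubility.
Ksp = [Cu⁺]^2[S²⁻] = (2s)^2 · s = 4s^3
4s^3 = 3.25×10⁻⁴⁸  ⇒  s^3 = 8.13×10⁻⁴⁹
s = (8.13×10⁻⁴⁹)^(1/3) = 9.33×10⁻¹⁷ mol L⁻¹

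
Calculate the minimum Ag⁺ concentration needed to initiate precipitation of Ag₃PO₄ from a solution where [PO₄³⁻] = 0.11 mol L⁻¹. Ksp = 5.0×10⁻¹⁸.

The threshold for precipitation is Q = Ksp.
Ag₃PO₄(s) ⇌ 3 Ag⁺(aq) + PO₄³⁻(aq)
Ksp = [Ag⁺]^3[PO₄³⁻] = [Ag⁺]^3(0.11)
[Ag⁺]^3 = 5.0×10⁻¹⁸ / (0.11) = 4.5×10⁻¹⁷
[Ag⁺] = 3.6×10⁻⁶ mol L⁻¹

3.6×10⁻⁶ M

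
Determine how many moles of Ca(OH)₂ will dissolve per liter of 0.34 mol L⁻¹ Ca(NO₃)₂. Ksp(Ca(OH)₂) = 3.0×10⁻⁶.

Ca(OH)₂(s) ⇌ Ca²⁺(aq) + 2 OH⁻(aq)
With Ca²⁺ already at 0.34 mol L⁻¹ and s small, take [Ca²⁺] ≈ 0.34 mol L⁻¹ and [OH⁻] = 2s.
Ksp = [Ca²⁺][OH⁻]^2 = (0.34)(2s)^2
(2s)^2 = 3.0×10⁻⁶ / (0.34) = 8.8×10⁻⁶
s = 1.5×10⁻³ mol L⁻¹

1.5×10⁻³ M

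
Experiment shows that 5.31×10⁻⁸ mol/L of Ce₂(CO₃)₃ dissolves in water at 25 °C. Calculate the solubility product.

Ksp = 4.56×10⁻³⁵

Ce₂(CO₃)₃(s) ⇌ 2 Ce³⁺(aq) + 3 CO₃²⁻(aq)
Call the molar solubility s, so that [Ce³⁺] = 2s and [CO₃²⁻] = 3s.
Ksp = [Ce³⁺]^2[CO₃²⁻]^3 = (2s)^2 · (3s)^3 = 108s^5
Ksp = 108 × (5.31×10⁻⁸)^5 = 4.56×10⁻³⁵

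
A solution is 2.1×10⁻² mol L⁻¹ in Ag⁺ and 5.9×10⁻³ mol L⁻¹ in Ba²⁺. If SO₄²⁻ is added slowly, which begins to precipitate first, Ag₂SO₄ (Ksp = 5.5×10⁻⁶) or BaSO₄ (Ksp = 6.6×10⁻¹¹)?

BaSO₄

The threshold for precipitation is Q = Ksp.
For Ag₂SO₄: [SO₄²⁻] = (Ksp/[Ag⁺]^2) = 1.2×10⁻² mol L⁻¹
For BaSO₄: [SO₄²⁻] = (Ksp/[Ba²⁺]) = 1.1×10⁻⁸ mol L⁻¹
The smaller threshold [SO₄²⁻] is reached first, so BaSO₄ precipitates first.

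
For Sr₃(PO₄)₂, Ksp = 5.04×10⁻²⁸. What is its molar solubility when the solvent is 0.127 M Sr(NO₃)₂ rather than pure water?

2.48×10⁻¹³ M

Sr₃(PO₄)₂(s) ⇌ 3 Sr²⁺(aq) + 2 PO₄³⁻(aq)
With Sr²⁺ already at 0.127 M and s small, take [Sr²⁺] ≈ 0.127 M and [PO₄³⁻] = 2s.
Ksp = [Sr²⁺]^3[PO₄³⁻]^2 = (0.127)^3(2s)^2
(2s)^2 = 5.04×10⁻²⁸ / (0.127)^3 = 2.46×10⁻²⁵
s = 2.48×10⁻¹³ M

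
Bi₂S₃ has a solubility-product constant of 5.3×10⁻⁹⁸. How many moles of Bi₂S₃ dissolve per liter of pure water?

Bi₂S₃(s) ⇌ 2 Bi³⁺(aq) + 3 S²⁻(aq)
Call the molar solubility s, so that [Bi³⁺] = 2s and [S²⁻] = 3s.
Ksp = [Bi³⁺]^2[S²⁻]^3 = (2s)^2 · (3s)^3 = 108s^5
108s^5 = 5.3×10⁻⁹⁸  ⇒  s^5 = 4.9×10⁻¹⁰⁰
s = (4.9×10⁻¹⁰⁰)^(1/5) = 1.4×10⁻²⁰ mol L⁻¹

1.4×10⁻²⁰ M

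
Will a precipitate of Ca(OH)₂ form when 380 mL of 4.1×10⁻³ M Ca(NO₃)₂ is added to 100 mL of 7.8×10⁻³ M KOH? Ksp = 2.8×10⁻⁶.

No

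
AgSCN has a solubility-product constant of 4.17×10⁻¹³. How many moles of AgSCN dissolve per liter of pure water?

AgSCN(s) ⇌ Ag⁺(aq) + SCN⁻(aq)
If s mol/L of AgSCN dissolves, [Ag⁺] = s and [SCN⁻] = s.
Ksp = [Ag⁺][SCN⁻] = s · s = s^2
s^2 = 4.17×10⁻¹³
s = 6.46×10⁻⁷ mol L⁻¹

6.46×10⁻⁷ M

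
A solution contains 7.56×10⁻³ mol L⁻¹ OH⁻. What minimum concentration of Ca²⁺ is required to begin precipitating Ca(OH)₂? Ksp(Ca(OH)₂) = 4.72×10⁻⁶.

8.26×10⁻² M

The threshold for precipitation is Q = Ksp.
Ca(OH)₂(s) ⇌ Ca²⁺(aq) + 2 OH⁻(aq)
Ksp = [Ca²⁺][OH⁻]^2 = [Ca²⁺](7.56×10⁻³)^2
[Ca²⁺] = 4.72×10⁻⁶ / (7.56×10⁻³)^2 = 8.26×10⁻²
[Ca²⁺] = 8.26×10⁻² mol L⁻¹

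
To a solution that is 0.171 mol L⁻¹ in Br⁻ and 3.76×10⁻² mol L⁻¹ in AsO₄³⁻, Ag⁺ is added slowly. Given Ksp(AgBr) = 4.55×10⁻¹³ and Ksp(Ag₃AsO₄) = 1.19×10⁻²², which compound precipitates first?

The threshold for precipitation is Q = Ksp.
For AgBr: [Ag⁺] = (Ksp/[Br⁻]) = 2.66×10⁻¹² mol L⁻¹
For Ag₃AsO₄: [Ag⁺] = (Ksp/[AsO₄³⁻])^(1/3) = 1.47×10⁻⁷ mol L⁻¹
The smaller threshold [Ag⁺] is reached first, so AgBr precipitates first.

AgBr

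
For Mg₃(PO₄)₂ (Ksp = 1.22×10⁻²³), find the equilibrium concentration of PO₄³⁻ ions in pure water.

Mg₃(PO₄)₂(s) ⇌ 3 Mg²⁺(aq) + 2 PO₄³⁻(aq)
Call the molar solubility s, so that [Mg²⁺] = 3s and [PO₄³⁻] = 2s.
Ksp = [Mg²⁺]^3[PO₄³⁻]^2 = (3s)^3 · (2s)^2 = 108s^5 = 1.22×10⁻²³
s = 1.02×10⁻⁵ M
[PO₄³⁻] = 2s = 2.05×10⁻⁵ M

2.05×10⁻⁵ M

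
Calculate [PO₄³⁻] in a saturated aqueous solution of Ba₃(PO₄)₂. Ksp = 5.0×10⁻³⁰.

1.1×10⁻⁶ M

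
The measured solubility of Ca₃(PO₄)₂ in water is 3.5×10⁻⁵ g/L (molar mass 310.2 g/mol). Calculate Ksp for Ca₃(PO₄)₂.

Ksp = 2.0×10⁻³³

Convert to molarity: s = 3.5×10⁻⁵ / 310.2 = 1.128×10⁻⁷ mol/L
Ca₃(PO₄)₂(s) ⇌ 3 Ca²⁺(aq) + 2 PO₄³⁻(aq)
Call the molar solubility s, so that [Ca²⁺] = 3s and [PO₄³⁻] = 2s.
Ksp = [Ca²⁺]^3[PO₄³⁻]^2 = (3s)^3 · (2s)^2 = 108s^5
Ksp = 108 × (1.128×10⁻⁷)^5 = 2.0×10⁻³³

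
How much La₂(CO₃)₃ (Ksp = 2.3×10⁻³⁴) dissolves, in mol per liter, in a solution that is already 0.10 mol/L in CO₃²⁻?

La₂(CO₃)₃(s) ⇌ 2 La³⁺(aq) + 3 CO₃²⁻(aq)
With CO₃²⁻ already at 0.10 mol/L and s small, take [CO₃²⁻] ≈ 0.10 mol/L and [La³⁺] = 2s.
Ksp = [La³⁺]^2[CO₃²⁻]^3 = (2s)^2(0.10)^3
(2s)^2 = 2.3×10⁻³⁴ / (0.10)^3 = 2.3×10⁻³¹
s = 2.4×10⁻¹⁶ mol/L

2.4×10⁻¹⁶ M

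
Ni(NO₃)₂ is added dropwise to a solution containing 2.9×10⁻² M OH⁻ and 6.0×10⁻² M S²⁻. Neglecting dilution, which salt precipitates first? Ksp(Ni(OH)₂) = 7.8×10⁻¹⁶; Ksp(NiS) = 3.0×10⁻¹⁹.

NiS

A salt starts to precipitate once the ion product Q reaches its Ksp.
For Ni(OH)₂: [Ni²⁺] = (Ksp/[OH⁻]^2) = 9.3×10⁻¹³ M
For NiS: [Ni²⁺] = (Ksp/[S²⁻]) = 5.0×10⁻¹⁸ M
NiS requires the lower [Ni²⁺], so it precipitates first.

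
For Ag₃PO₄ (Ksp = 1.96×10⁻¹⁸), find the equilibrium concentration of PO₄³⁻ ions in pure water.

Ag₃PO₄(s) ⇌ 3 Ag⁺(aq) + PO₄³⁻(aq)
Let s be the molar solubility. Then [Ag⁺] = 3s and [PO₄³⁻] = s.
Ksp = [Ag⁺]^3[PO₄³⁻] = (3s)^3 · s = 27s^4 = 1.96×10⁻¹⁸
s = 1.64×10⁻⁵ mol/L
[PO₄³⁻] = s = 1.64×10⁻⁵ mol/L

1.64×10⁻⁵ M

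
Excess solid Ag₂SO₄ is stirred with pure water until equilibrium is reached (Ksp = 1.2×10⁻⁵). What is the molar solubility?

1.4×10⁻² M

Ag₂SO₄(s) ⇌ 2 Ag⁺(aq) + SO₄²⁻(aq)
Call the molar solubility s, so that [Ag⁺] = 2s and [SO₄²⁻] = s.
Ksp = [Ag⁺]^2[SO₄²⁻] = (2s)^2 · s = 4s^3
4s^3 = 1.2×10⁻⁵  ⇒  s^3 = 3.0×10⁻⁶
Taking the 3rd root, s = 1.4×10⁻² mol L⁻¹.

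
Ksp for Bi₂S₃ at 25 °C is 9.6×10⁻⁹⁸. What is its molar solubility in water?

1.5×10⁻²⁰ M

Bi₂S₃(s) ⇌ 2 Bi³⁺(aq) + 3 S²⁻(aq)
Let s be the molar solubility. Then [Bi³⁺] = 2s and [S²⁻] = 3s.
Ksp = [Bi³⁺]^2[S²⁻]^3 = (2s)^2 · (3s)^3 = 108s^5
108s^5 = 9.6×10⁻⁹⁸  ⇒  s^5 = 8.9×10⁻¹⁰⁰
s = (8.9×10⁻¹⁰⁰)^(1/5) = 1.5×10⁻²⁰ M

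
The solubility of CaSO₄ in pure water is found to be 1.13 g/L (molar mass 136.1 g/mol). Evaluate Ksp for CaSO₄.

Molar solubility s = (1.13 g/L) / (136.1 g/mol) = 8.3027×10⁻³ mol/L
CaSO₄(s) ⇌ Ca²⁺(aq) + SO₄²⁻(aq)
For each mole of CaSO₄ that dissolves per liter, [Ca²⁺] = s and [SO₄²⁻] = s; let s denote this solubility.
Ksp = [Ca²⁺][SO₄²⁻] = s · s = s^2
Ksp = (8.3027×10⁻³)^2 = 6.89×10⁻⁵

Ksp = 6.89×10⁻⁵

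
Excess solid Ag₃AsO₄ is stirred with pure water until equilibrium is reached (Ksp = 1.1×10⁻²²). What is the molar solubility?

1.4×10⁻⁶ M

Ag₃AsO₄(s) ⇌ 3 Ag⁺(aq) + AsO₄³⁻(aq)
Call the molar solubility s, so that [Ag⁺] = 3s and [AsO₄³⁻] = s.
Ksp = [Ag⁺]^3[AsO₄³⁻] = (3s)^3 · s = 27s^4
27s^4 = 1.1×10⁻²²  ⇒  s^4 = 4.1×10⁻²⁴
Taking the 4th root, s = 1.4×10⁻⁶ M.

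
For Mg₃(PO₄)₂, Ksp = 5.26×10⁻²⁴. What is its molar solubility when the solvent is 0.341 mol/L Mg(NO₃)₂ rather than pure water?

Mg₃(PO₄)₂(s) ⇌ 3 Mg²⁺(aq) + 2 PO₄³⁻(aq)
With Mg²⁺ already at 0.341 mol/L and s small, take [Mg²⁺] ≈ 0.341 mol/L and [PO₄³⁻] = 2s.
Ksp = [Mg²⁺]^3[PO₄³⁻]^2 = (0.341)^3(2s)^2
(2s)^2 = 5.26×10⁻²⁴ / (0.341)^3 = 1.33×10⁻²²
s = 5.76×10⁻¹² mol/L

5.76×10⁻¹² M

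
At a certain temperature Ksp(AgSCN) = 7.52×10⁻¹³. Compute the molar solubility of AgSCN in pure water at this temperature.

AgSCN(s) ⇌ Ag⁺(aq) + SCN⁻(aq)
Let s be the molar solubility. Then [Ag⁺] = s and [SCN⁻] = s.
Ksp = [Ag⁺][SCN⁻] = s · s = s^2
s^2 = 7.52×10⁻¹³
s = (7.52×10⁻¹³)^(1/2) = 8.67×10⁻⁷ mol/L

8.67×10⁻⁷ M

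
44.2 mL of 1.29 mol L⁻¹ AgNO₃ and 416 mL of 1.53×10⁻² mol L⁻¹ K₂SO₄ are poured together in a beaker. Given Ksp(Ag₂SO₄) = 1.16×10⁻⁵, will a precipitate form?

Yes

After mixing, V = 44.2 mL + 416 mL = 460.2 mL.
[Ag⁺] = (1.29)(44.2)/460.2 = 0.124 mol L⁻¹
[SO₄²⁻] = (1.53×10⁻²)(416)/460.2 = 1.38×10⁻² mol L⁻¹
Q = [Ag⁺]^2[SO₄²⁻] = 2.12×10⁻⁴
Because Q > Ksp (2.12×10⁻⁴ vs 1.16×10⁻⁵), a precipitate of Ag₂SO₄ forms.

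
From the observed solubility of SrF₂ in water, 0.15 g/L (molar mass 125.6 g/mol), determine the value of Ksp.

Ksp = 6.8×10⁻⁹

Molar solubility s = (0.15 g/L) / (125.6 g/mol) = 1.194×10⁻³ mol/L
SrF₂(s) ⇌ Sr²⁺(aq) + 2 F⁻(aq)
Let s be the molar solubility. Then [Sr²⁺] = s and [F⁻] = 2s.
Ksp = [Sr²⁺][F⁻]^2 = s · (2s)^2 = 4s^3
Ksp = 4 × (1.194×10⁻³)^3 = 6.8×10⁻⁹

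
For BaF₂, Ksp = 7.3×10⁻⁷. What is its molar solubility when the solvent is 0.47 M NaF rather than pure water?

BaF₂(s) ⇌ Ba²⁺(aq) + 2 F⁻(aq)
F⁻ is already present at 0.47 M. If s mol/L of BaF₂ dissolves, [Ba²⁺] = s while [F⁻] ≈ 0.47 M.
Ksp = [Ba²⁺][F⁻]^2 = s(0.47)^2
s = 7.3×10⁻⁷ / (0.47)^2 = 3.3×10⁻⁶
s = 3.3×10⁻⁶ M

3.3×10⁻⁶ M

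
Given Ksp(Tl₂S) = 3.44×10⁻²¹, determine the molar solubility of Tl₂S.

Tl₂S(s) ⇌ 2 Tl⁺(aq) + S²⁻(aq)
Call the molar solubility s, so that [Tl⁺] = 2s and [S²⁻] = s.
Ksp = [Tl⁺]^2[S²⁻] = (2s)^2 · s = 4s^3
4s^3 = 3.44×10⁻²¹  ⇒  s^3 = 8.60×10⁻²²
Taking the 3rd root, s = 9.51×10⁻⁸ M.

9.51×10⁻⁸ M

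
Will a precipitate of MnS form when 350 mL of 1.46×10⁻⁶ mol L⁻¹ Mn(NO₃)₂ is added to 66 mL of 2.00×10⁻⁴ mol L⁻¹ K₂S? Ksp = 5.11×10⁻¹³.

Yes

Total volume after mixing = 350 + 66 = 416 mL.
[Mn²⁺] = (1.46×10⁻⁶)(350)/416 = 1.23×10⁻⁶ mol L⁻¹
[S²⁻] = (2.00×10⁻⁴)(66)/416 = 3.17×10⁻⁵ mol L⁻¹
Q = [Mn²⁺][S²⁻] = 3.90×10⁻¹¹
Because Q > Ksp (3.90×10⁻¹¹ vs 5.11×10⁻¹³), a precipitate of MnS forms.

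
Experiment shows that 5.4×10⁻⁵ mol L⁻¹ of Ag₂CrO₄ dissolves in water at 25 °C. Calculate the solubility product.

Ksp = 6.3×10⁻¹³

Ag₂CrO₄(s) ⇌ 2 Ag⁺(aq) + CrO₄²⁻(aq)
With molar solubility s: [Ag⁺] = 2s, [CrO₄²⁻] = s.
Ksp = [Ag⁺]^2[CrO₄²⁻] = (2s)^2 · s = 4s^3
Ksp = 4 × (5.4×10⁻⁵)^3 = 6.3×10⁻¹³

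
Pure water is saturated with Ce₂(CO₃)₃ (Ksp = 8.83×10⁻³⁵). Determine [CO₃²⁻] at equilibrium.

1.82×10⁻⁷ M

Ce₂(CO₃)₃(s) ⇌ 2 Ce³⁺(aq) + 3 CO₃²⁻(aq)
Call the molar solubility s, so that [Ce³⁺] = 2s and [CO₃²⁻] = 3s.
Ksp = [Ce³⁺]^2[CO₃²⁻]^3 = (2s)^2 · (3s)^3 = 108s^5 = 8.83×10⁻³⁵
s = 6.06×10⁻⁸ mol L⁻¹
[CO₃²⁻] = 3s = 1.82×10⁻⁷ mol L⁻¹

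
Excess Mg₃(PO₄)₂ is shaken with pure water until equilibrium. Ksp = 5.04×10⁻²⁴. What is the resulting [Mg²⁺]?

2.58×10⁻⁵ M

Mg₃(PO₄)₂(s) ⇌ 3 Mg²⁺(aq) + 2 PO₄³⁻(aq)
For each mole of Mg₃(PO₄)₂ that dissolves per liter, [Mg²⁺] = 3s and [PO₄³⁻] = 2s; let s denote this solubility.
Ksp = [Mg²⁺]^3[PO₄³⁻]^2 = (3s)^3 · (2s)^2 = 108s^5 = 5.04×10⁻²⁴
s = 8.59×10⁻⁶ mol L⁻¹
[Mg²⁺] = 3s = 2.58×10⁻⁵ mol L⁻¹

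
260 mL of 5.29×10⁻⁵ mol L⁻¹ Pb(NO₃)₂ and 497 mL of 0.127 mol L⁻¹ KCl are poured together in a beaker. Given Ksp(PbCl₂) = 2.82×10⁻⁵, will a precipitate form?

No

After mixing, V = 260 mL + 497 mL = 757 mL.
[Pb²⁺] = (5.29×10⁻⁵)(260)/757 = 1.82×10⁻⁵ mol L⁻¹
[Cl⁻] = (0.127)(497)/757 = 8.34×10⁻² mol L⁻¹
Q = [Pb²⁺][Cl⁻]^2 = 1.26×10⁻⁷
Q < Ksp (1.26×10⁻⁷ vs 2.82×10⁻⁵); the solution remains unsaturated and no precipitate forms.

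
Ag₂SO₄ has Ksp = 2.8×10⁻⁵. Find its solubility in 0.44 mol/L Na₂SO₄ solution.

4.0×10⁻³ M

Ag₂SO₄(s) ⇌ 2 Ag⁺(aq) + SO₄²⁻(aq)
SO₄²⁻ is already present at 0.44 mol/L. If s mol/L of Ag₂SO₄ dissolves, [Ag⁺] = 2s while [SO₄²⁻] ≈ 0.44 mol/L.
Ksp = [Ag⁺]^2[SO₄²⁻] = (2s)^2(0.44)
(2s)^2 = 2.8×10⁻⁵ / (0.44) = 6.4×10⁻⁵
s = 4.0×10⁻³ mol/L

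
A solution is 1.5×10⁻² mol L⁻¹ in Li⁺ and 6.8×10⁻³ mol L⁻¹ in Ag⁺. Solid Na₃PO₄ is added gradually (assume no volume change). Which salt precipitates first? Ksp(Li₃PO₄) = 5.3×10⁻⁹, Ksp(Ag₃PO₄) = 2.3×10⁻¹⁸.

Precipitation begins when Q = Ksp.
For Li₃PO₄: [PO₄³⁻] = (Ksp/[Li⁺]^3) = 1.6×10⁻³ mol L⁻¹
For Ag₃PO₄: [PO₄³⁻] = (Ksp/[Ag⁺]^3) = 7.3×10⁻¹² mol L⁻¹
The smaller threshold [PO₄³⁻] is reached first, so Ag₃PO₄ precipitates first.

Ag₃PO₄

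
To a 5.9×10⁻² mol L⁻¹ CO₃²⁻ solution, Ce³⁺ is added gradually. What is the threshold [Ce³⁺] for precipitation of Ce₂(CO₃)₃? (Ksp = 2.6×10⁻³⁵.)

The threshold for precipitation is Q = Ksp.
Ce₂(CO₃)₃(s) ⇌ 2 Ce³⁺(aq) + 3 CO₃²⁻(aq)
Ksp = [Ce³⁺]^2[CO₃²⁻]^3 = [Ce³⁺]^2(5.9×10⁻²)^3
[Ce³⁺]^2 = 2.6×10⁻³⁵ / (5.9×10⁻²)^3 = 1.3×10⁻³¹
[Ce³⁺] = 3.6×10⁻¹⁶ mol L⁻¹

3.6×10⁻¹⁶ M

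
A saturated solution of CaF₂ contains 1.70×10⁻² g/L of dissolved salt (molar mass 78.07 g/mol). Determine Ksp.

Ksp = 4.13×10⁻¹¹

Convert to molarity: s = 1.70×10⁻² / 78.07 = 2.1775×10⁻⁴ mol/L
CaF₂(s) ⇌ Ca²⁺(aq) + 2 F⁻(aq)
If s mol/L of CaF₂ dissolves, [Ca²⁺] = s and [F⁻] = 2s.
Ksp = [Ca²⁺][F⁻]^2 = s · (2s)^2 = 4s^3
Ksp = 4 × (2.1775×10⁻⁴)^3 = 4.13×10⁻¹¹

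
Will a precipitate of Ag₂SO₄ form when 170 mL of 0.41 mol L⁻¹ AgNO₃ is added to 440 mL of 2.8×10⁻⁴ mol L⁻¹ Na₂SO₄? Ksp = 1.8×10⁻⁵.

After mixing, V = 170 mL + 440 mL = 610 mL.
[Ag⁺] = (0.41)(170)/610 = 0.11 mol L⁻¹
[SO₄²⁻] = (2.8×10⁻⁴)(440)/610 = 2.0×10⁻⁴ mol L⁻¹
Q = [Ag⁺]^2[SO₄²⁻] = 2.6×10⁻⁶
Since Q (2.6×10⁻⁶) is less than Ksp (1.8×10⁻⁵), no Ag₂SO₄ precipitates.

No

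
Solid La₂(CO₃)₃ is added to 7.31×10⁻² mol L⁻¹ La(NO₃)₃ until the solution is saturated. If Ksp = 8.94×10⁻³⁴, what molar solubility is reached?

1.84×10⁻¹¹ M

La₂(CO₃)₃(s) ⇌ 2 La³⁺(aq) + 3 CO₃²⁻(aq)
La³⁺ is already present at 7.31×10⁻² mol L⁻¹. If s mol/L of La₂(CO₃)₃ dissolves, [CO₃²⁻] = 3s while [La³⁺] ≈ 7.31×10⁻² mol L⁻¹.
Ksp = [La³⁺]^2[CO₃²⁻]^3 = (7.31×10⁻²)^2(3s)^3
(3s)^3 = 8.94×10⁻³⁴ / (7.31×10⁻²)^2 = 1.67×10⁻³¹
s = 1.84×10⁻¹¹ mol L⁻¹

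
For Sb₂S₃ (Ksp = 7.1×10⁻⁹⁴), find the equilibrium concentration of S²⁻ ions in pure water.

2.8×10⁻¹⁹ M

Sb₂S₃(s) ⇌ 2 Sb³⁺(aq) + 3 S²⁻(aq)
Let s be the molar solubility. Then [Sb³⁺] = 2s and [S²⁻] = 3s.
Ksp = [Sb³⁺]^2[S²⁻]^3 = (2s)^2 · (3s)^3 = 108s^5 = 7.1×10⁻⁹⁴
s = 9.2×10⁻²⁰ mol/L
[S²⁻] = 3s = 2.8×10⁻¹⁹ mol/L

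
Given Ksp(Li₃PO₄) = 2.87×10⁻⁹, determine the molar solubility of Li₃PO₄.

3.21×10⁻³ M

Li₃PO₄(s) ⇌ 3 Li⁺(aq) + PO₄³⁻(aq)
If s mol/L of Li₃PO₄ dissolves, [Li⁺] = 3s and [PO₄³⁻] = s.
Ksp = [Li⁺]^3[PO₄³⁻] = (3s)^3 · s = 27s^4
27s^4 = 2.87×10⁻⁹  ⇒  s^4 = 1.06×10⁻¹⁰
Taking the 4th root, s = 3.21×10⁻³ M.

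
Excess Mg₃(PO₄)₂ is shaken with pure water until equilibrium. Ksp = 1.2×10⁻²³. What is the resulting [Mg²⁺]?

Mg₃(PO₄)₂(s) ⇌ 3 Mg²⁺(aq) + 2 PO₄³⁻(aq)
With molar solubility s: [Mg²⁺] = 3s, [PO₄³⁻] = 2s.
Ksp = [Mg²⁺]^3[PO₄³⁻]^2 = (3s)^3 · (2s)^2 = 108s^5 = 1.2×10⁻²³
s = 1.0×10⁻⁵ M
[Mg²⁺] = 3s = 3.1×10⁻⁵ M

3.1×10⁻⁵ M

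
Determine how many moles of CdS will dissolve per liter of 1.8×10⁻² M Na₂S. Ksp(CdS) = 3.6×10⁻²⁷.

2.0×10⁻²⁵ M

CdS(s) ⇌ Cd²⁺(aq) + S²⁻(aq)
Let s be the solubility of CdS here. The common ion gives [S²⁻] ≈ 1.8×10⁻² M, and [Cd²⁺] = s.
Ksp = [Cd²⁺][S²⁻] = s(1.8×10⁻²)
s = 3.6×10⁻²⁷ / (1.8×10⁻²) = 2.0×10⁻²⁵
s = 2.0×10⁻²⁵ M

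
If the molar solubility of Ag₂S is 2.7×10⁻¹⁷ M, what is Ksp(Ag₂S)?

Ksp = 7.9×10⁻⁵⁰

Ag₂S(s) ⇌ 2 Ag⁺(aq) + S²⁻(aq)
With molar solubility s: [Ag⁺] = 2s, [S²⁻] = s.
Ksp = [Ag⁺]^2[S²⁻] = (2s)^2 · s = 4s^3
Ksp = 4 × (2.7×10⁻¹⁷)^3 = 7.9×10⁻⁵⁰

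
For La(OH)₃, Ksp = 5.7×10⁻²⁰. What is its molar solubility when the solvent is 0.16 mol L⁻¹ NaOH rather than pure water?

1.4×10⁻¹⁷ M

La(OH)₃(s) ⇌ La³⁺(aq) + 3 OH⁻(aq)
OH⁻ is already present at 0.16 mol L⁻¹. If s mol/L of La(OH)₃ dissolves, [La³⁺] = s while [OH⁻] ≈ 0.16 mol L⁻¹.
Ksp = [La³⁺][OH⁻]^3 = s(0.16)^3
s = 5.7×10⁻²⁰ / (0.16)^3 = 1.4×10⁻¹⁷
s = 1.4×10⁻¹⁷ mol L⁻¹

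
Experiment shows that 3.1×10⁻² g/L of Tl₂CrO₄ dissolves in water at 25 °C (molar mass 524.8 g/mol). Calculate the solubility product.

Molar solubility s = (3.1×10⁻² g/L) / (524.8 g/mol) = 5.907×10⁻⁵ mol/L
Tl₂CrO₄(s) ⇌ 2 Tl⁺(aq) + CrO₄²⁻(aq)
With molar solubility s: [Tl⁺] = 2s, [CrO₄²⁻] = s.
Ksp = [Tl⁺]^2[CrO₄²⁻] = (2s)^2 · s = 4s^3
Ksp = 4 × (5.907×10⁻⁵)^3 = 8.2×10⁻¹³

Ksp = 8.2×10⁻¹³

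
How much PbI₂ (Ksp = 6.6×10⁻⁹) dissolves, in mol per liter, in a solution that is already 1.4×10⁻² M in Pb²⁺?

PbI₂(s) ⇌ Pb²⁺(aq) + 2 I⁻(aq)
Let s be the solubility of PbI₂ here. The common ion gives [Pb²⁺] ≈ 1.4×10⁻² M, and [I⁻] = 2s.
Ksp = [Pb²⁺][I⁻]^2 = (1.4×10⁻²)(2s)^2
(2s)^2 = 6.6×10⁻⁹ / (1.4×10⁻²) = 4.7×10⁻⁷
s = 3.4×10⁻⁴ M

3.4×10⁻⁴ M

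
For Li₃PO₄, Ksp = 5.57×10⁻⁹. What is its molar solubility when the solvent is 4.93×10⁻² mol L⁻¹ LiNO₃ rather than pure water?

Li₃PO₄(s) ⇌ 3 Li⁺(aq) + PO₄³⁻(aq)
Li⁺ is already present at 4.93×10⁻² mol L⁻¹. If s mol/L of Li₃PO₄ dissolves, [PO₄³⁻] = s while [Li⁺] ≈ 4.93×10⁻² mol L⁻¹.
Ksp = [Li⁺]^3[PO₄³⁻] = (4.93×10⁻²)^3s
s = 5.57×10⁻⁹ / (4.93×10⁻²)^3 = 4.65×10⁻⁵
s = 4.65×10⁻⁵ mol L⁻¹

4.65×10⁻⁵ M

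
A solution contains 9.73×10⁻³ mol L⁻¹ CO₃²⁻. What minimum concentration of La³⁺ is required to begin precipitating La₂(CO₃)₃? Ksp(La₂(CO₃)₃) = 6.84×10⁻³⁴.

Precipitation of each salt begins when its ion product equals Ksp.
La₂(CO₃)₃(s) ⇌ 2 La³⁺(aq) + 3 CO₃²⁻(aq)
Ksp = [La³⁺]^2[CO₃²⁻]^3 = [La³⁺]^2(9.73×10⁻³)^3
[La³⁺]^2 = 6.84×10⁻³⁴ / (9.73×10⁻³)^3 = 7.43×10⁻²⁸
[La³⁺] = 2.72×10⁻¹⁴ mol L⁻¹

2.72×10⁻¹⁴ M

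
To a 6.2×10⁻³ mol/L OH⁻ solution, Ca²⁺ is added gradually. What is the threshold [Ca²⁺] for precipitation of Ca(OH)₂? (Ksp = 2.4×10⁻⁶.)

Precipitation of each salt begins when its ion product equals Ksp.
Ca(OH)₂(s) ⇌ Ca²⁺(aq) + 2 OH⁻(aq)
Ksp = [Ca²⁺][OH⁻]^2 = [Ca²⁺](6.2×10⁻³)^2
[Ca²⁺] = 2.4×10⁻⁶ / (6.2×10⁻³)^2 = 6.2×10⁻²
[Ca²⁺] = 6.2×10⁻² mol/L

6.2×10⁻² M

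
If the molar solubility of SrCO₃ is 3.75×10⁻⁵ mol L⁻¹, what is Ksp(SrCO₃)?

SrCO₃(s) ⇌ Sr²⁺(aq) + CO₃²⁻(aq)
If s mol/L of SrCO₃ dissolves, [Sr²⁺] = s and [CO₃²⁻] = s.
Ksp = [Sr²⁺][CO₃²⁻] = s · s = s^2
Ksp = (3.75×10⁻⁵)^2 = 1.41×10⁻⁹

Ksp = 1.41×10⁻⁹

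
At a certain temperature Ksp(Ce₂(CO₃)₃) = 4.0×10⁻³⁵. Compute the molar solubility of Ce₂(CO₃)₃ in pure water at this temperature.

5.2×10⁻⁸ M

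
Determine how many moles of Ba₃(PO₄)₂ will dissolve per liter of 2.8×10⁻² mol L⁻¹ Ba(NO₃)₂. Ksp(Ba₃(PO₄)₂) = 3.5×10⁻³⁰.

Ba₃(PO₄)₂(s) ⇌ 3 Ba²⁺(aq) + 2 PO₄³⁻(aq)
Ba²⁺ is already present at 2.8×10⁻² mol L⁻¹. If s mol/L of Ba₃(PO₄)₂ dissolves, [PO₄³⁻] = 2s while [Ba²⁺] ≈ 2.8×10⁻² mol L⁻¹.
Ksp = [Ba²⁺]^3[PO₄³⁻]^2 = (2.8×10⁻²)^3(2s)^2
(2s)^2 = 3.5×10⁻³⁰ / (2.8×10⁻²)^3 = 1.6×10⁻²⁵
s = 2.0×10⁻¹³ mol L⁻¹

2.0×10⁻¹³ M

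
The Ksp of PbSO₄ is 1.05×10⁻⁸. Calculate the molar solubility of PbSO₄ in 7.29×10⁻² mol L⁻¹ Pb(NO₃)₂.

PbSO₄(s) ⇌ Pb²⁺(aq) + SO₄²⁻(aq)
With Pb²⁺ already at 7.29×10⁻² mol L⁻¹ and s small, take [Pb²⁺] ≈ 7.29×10⁻² mol L⁻¹ and [SO₄²⁻] = s.
Ksp = [Pb²⁺][SO₄²⁻] = (7.29×10⁻²)s
s = 1.05×10⁻⁸ / (7.29×10⁻²) = 1.44×10⁻⁷
s = 1.44×10⁻⁷ mol L⁻¹

1.44×10⁻⁷ M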